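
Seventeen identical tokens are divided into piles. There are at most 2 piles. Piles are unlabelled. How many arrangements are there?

They are:
17
1,16
2,15
3,14
4,13
5,12
6,11
7,10
8,9
That's 9 in total.

9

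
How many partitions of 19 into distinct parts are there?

There are too many to list fully; the first 12 (by largest part) are:
19
18, 1
17, 2
16, 3
16, 2, 1
15, 4
15, 3, 1
14, 5
14, 4, 1
14, 3, 2
13, 6
13, 5, 1
…and 42 more, for 54 total.

54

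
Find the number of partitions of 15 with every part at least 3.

17

Enumerating:
15
3 + 12
4 + 11
5 + 10
6 + 9
3 + 3 + 9
7 + 8
3 + 4 + 8
3 + 5 + 7
4 + 4 + 7
3 + 6 + 6
4 + 5 + 6
3 + 3 + 3 + 6
5 + 5 + 5
3 + 3 + 4 + 5
3 + 4 + 4 + 4
3 + 3 + 3 + 3 + 3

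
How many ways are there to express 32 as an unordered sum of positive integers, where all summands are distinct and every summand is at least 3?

Direct enumeration gives 118 partitions.

118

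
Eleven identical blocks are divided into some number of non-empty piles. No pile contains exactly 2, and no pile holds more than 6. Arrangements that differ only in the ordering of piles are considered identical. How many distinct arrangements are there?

Listing the qualifying partitions of 11:
5, 6
1, 4, 6
1, 1, 3, 6
1, 1, 1, 1, 1, 6
1, 5, 5
1, 1, 4, 5
3, 3, 5
1, 1, 1, 3, 5
1, 1, 1, 1, 1, 1, 5
3, 4, 4
1, 1, 1, 4, 4
1, 3, 3, 4
1, 1, 1, 1, 3, 4
1, 1, 1, 1, 1, 1, 1, 4
1, 1, 3, 3, 3
1, 1, 1, 1, 1, 3, 3
1, 1, 1, 1, 1, 1, 1, 1, 3
1, 1, 1, 1, 1, 1, 1, 1, 1, 1, 1

18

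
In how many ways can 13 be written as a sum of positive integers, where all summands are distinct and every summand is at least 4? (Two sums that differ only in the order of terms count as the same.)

4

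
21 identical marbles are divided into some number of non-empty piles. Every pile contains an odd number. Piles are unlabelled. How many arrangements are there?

76

Direct enumeration gives 76 partitions.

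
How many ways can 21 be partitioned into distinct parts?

There are 76 such partitions.

76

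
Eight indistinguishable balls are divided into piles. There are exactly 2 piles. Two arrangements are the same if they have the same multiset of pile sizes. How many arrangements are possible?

Enumerating:
7, 1
6, 2
5, 3
4, 4

4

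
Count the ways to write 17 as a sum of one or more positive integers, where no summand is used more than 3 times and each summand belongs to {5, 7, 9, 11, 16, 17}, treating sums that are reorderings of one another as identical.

2

Listing the qualifying partitions of 17:
17
7,5,5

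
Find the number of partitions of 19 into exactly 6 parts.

71

A full systematic count gives 71.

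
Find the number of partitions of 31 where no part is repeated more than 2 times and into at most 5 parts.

A full systematic count gives 668.

668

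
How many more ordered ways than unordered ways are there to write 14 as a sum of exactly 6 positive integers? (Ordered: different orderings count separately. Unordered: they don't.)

1267

Ordered (compositions into 6 parts): C(13,5) = 1287.
Unordered (partitions into 6 parts): 20.
Difference: 1287 − 20 = 1267.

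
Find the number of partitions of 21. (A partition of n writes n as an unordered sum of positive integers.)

Direct enumeration gives 792 partitions.

792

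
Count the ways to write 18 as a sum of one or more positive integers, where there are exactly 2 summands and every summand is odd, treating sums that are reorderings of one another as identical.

5

Enumerating:
17 + 1
15 + 3
13 + 5
11 + 7
9 + 9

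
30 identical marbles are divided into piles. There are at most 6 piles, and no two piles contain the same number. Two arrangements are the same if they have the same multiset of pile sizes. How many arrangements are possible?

294

There are 294 such partitions.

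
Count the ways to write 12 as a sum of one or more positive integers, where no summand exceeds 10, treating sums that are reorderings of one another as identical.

There are 75 such partitions.

75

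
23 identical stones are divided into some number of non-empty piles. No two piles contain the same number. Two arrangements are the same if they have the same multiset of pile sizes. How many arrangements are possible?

104

Counting exhaustively, 104 partitions satisfy the conditions.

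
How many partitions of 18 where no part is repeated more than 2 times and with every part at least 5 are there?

They are:
18
13,5
12,6
11,7
10,8
9,9
8,5,5
7,6,5

8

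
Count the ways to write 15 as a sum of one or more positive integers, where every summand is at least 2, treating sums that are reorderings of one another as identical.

There are too many to list fully; the first 12 (by largest part) are:
15
2, 13
3, 12
4, 11
2, 2, 11
5, 10
2, 3, 10
6, 9
2, 4, 9
3, 3, 9
2, 2, 2, 9
7, 8
…and 29 more, for 41 total.

41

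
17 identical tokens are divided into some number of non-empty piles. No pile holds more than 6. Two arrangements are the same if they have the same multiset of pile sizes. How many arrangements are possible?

163

There are 163 such partitions.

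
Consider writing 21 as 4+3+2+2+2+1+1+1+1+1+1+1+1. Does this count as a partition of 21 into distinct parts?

No

The parts sum to 21, and the condition 'all summands are distinct' is violated.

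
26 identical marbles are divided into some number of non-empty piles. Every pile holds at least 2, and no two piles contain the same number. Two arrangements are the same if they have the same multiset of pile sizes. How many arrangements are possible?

Counting exhaustively, 89 partitions satisfy the conditions.

89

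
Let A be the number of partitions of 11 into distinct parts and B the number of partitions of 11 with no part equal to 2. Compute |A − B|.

Partitions of 11 into distinct parts: 12.
Partitions of 11 with no part equal to 2: 26.
|12 − 26| = 14.

14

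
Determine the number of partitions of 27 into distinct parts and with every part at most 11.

A partial list (first 12 by largest part):
11 + 10 + 6
11 + 10 + 5 + 1
11 + 10 + 4 + 2
11 + 10 + 3 + 2 + 1
11 + 9 + 7
11 + 9 + 6 + 1
11 + 9 + 5 + 2
11 + 9 + 4 + 3
11 + 9 + 4 + 2 + 1
11 + 8 + 7 + 1
11 + 8 + 6 + 2
11 + 8 + 5 + 3
…and 50 more, for 62 total.

62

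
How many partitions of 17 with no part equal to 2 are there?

121

Direct enumeration gives 121 partitions.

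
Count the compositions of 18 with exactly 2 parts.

17

A composition of 18 into 2 positive parts is chosen by placing 1 dividers among the 17 gaps between 18 units: C(17,1) = 17.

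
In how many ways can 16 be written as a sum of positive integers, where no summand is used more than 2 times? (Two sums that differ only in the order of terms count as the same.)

Systematic enumeration (by largest part, then next-largest, …) yields 89.

89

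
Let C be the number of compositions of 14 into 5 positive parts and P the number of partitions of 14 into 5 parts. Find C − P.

Ordered (compositions into 5 parts): C(13,4) = 715.
Partitions of 14 into exactly 5 parts: 23.
Difference: 715 − 23 = 692.

692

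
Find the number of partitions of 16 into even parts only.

22

They are:
16
14+2
12+4
12+2+2
10+6
10+4+2
10+2+2+2
8+8
8+6+2
8+4+4
8+4+2+2
8+2+2+2+2
6+6+4
6+6+2+2
6+4+4+2
6+4+2+2+2
6+2+2+2+2+2
4+4+4+4
4+4+4+2+2
4+4+2+2+2+2
4+2+2+2+2+2+2
2+2+2+2+2+2+2+2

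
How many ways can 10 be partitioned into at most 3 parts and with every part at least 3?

Enumerating:
10
7,3
6,4
5,5
4,3,3

5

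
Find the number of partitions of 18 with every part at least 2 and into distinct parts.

Listing the qualifying partitions of 18:
18
16+2
15+3
14+4
13+5
13+3+2
12+6
12+4+2
11+7
11+5+2
11+4+3
10+8
10+6+2
10+5+3
9+7+2
9+6+3
9+5+4
9+4+3+2
8+7+3
8+6+4
8+5+3+2
7+6+5
7+6+3+2
7+5+4+2
6+5+4+3
Counting gives 25.

25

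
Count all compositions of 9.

The number of compositions of n is 2^(n−1); here 2^8 = 256.

256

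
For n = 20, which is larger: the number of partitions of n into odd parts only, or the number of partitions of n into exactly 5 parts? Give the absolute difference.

Partitions of 20 into odd parts only: 64.
Partitions of 20 into exactly 5 parts: 84.
|64 − 84| = 20.

20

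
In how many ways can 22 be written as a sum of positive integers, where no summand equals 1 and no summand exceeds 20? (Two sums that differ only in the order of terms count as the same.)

209

Systematic enumeration (by largest part, then next-largest, …) yields 209.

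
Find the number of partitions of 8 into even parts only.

5

They are:
8
2 + 6
4 + 4
2 + 2 + 4
2 + 2 + 2 + 2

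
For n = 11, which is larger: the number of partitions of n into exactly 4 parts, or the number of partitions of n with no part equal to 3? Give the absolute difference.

Partitions of 11 into exactly 4 parts: 11.
Partitions of 11 with no part equal to 3: 34.
|11 − 34| = 23.

23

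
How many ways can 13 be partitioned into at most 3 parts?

The partitions of 13 that satisfy the conditions:
13
12 + 1
11 + 2
11 + 1 + 1
10 + 3
10 + 2 + 1
9 + 4
9 + 3 + 1
9 + 2 + 2
8 + 5
8 + 4 + 1
8 + 3 + 2
7 + 6
7 + 5 + 1
7 + 4 + 2
7 + 3 + 3
6 + 6 + 1
6 + 5 + 2
6 + 4 + 3
5 + 5 + 3
5 + 4 + 4
Counting gives 21.

21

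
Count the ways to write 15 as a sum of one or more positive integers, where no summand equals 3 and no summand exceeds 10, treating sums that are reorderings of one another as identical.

89

Direct enumeration gives 89 partitions.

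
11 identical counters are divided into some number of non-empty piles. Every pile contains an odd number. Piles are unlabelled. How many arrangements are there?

12

Listing the qualifying partitions of 11:
11
9, 1, 1
7, 3, 1
7, 1, 1, 1, 1
5, 5, 1
5, 3, 3
5, 3, 1, 1, 1
5, 1, 1, 1, 1, 1, 1
3, 3, 3, 1, 1
3, 3, 1, 1, 1, 1, 1
3, 1, 1, 1, 1, 1, 1, 1, 1
1, 1, 1, 1, 1, 1, 1, 1, 1, 1, 1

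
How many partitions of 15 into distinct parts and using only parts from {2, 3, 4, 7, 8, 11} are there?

3

The partitions of 15 that satisfy the conditions:
4,11
7,8
3,4,8
That's 3 in total.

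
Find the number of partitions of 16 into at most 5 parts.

101

Enumerating by decreasing first part gives 101 partitions in all.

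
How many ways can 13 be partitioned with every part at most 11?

99

A full systematic count gives 99.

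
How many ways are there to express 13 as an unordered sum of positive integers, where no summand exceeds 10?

97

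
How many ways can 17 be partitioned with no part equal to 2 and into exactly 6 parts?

The partitions of 17 that satisfy the conditions:
12, 1, 1, 1, 1, 1
10, 3, 1, 1, 1, 1
9, 4, 1, 1, 1, 1
8, 5, 1, 1, 1, 1
8, 3, 3, 1, 1, 1
7, 6, 1, 1, 1, 1
7, 4, 3, 1, 1, 1
6, 5, 3, 1, 1, 1
6, 4, 4, 1, 1, 1
6, 3, 3, 3, 1, 1
5, 5, 4, 1, 1, 1
5, 4, 3, 3, 1, 1
4, 4, 4, 3, 1, 1
4, 3, 3, 3, 3, 1

14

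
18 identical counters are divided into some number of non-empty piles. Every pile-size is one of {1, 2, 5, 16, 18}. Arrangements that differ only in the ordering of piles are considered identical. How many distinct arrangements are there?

27

A partial list (first 12 by largest part):
18
16, 2
16, 1, 1
5, 5, 5, 2, 1
5, 5, 5, 1, 1, 1
5, 5, 2, 2, 2, 2
5, 5, 2, 2, 2, 1, 1
5, 5, 2, 2, 1, 1, 1, 1
5, 5, 2, 1, 1, 1, 1, 1, 1
5, 5, 1, 1, 1, 1, 1, 1, 1, 1
5, 2, 2, 2, 2, 2, 2, 1
5, 2, 2, 2, 2, 2, 1, 1, 1
…and 15 more, for 27 total.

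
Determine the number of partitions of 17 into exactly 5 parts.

47

A partial list (first 12 by largest part):
1+1+1+1+13
1+1+1+2+12
1+1+1+3+11
1+1+2+2+11
1+1+1+4+10
1+1+2+3+10
1+2+2+2+10
1+1+1+5+9
1+1+2+4+9
1+1+3+3+9
1+2+2+3+9
2+2+2+2+9
…and 35 more, for 47 total.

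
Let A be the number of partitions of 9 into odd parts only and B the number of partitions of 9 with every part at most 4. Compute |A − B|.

10

Partitions of 9 into odd parts only: 8.
Partitions of 9 with every part at most 4: 18.
|8 − 18| = 10.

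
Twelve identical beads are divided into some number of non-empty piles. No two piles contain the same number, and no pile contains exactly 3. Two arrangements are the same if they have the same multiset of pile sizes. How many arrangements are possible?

10

The partitions of 12 that satisfy the conditions:
12
11 + 1
10 + 2
9 + 2 + 1
8 + 4
7 + 5
7 + 4 + 1
6 + 5 + 1
6 + 4 + 2
5 + 4 + 2 + 1
Counting gives 10.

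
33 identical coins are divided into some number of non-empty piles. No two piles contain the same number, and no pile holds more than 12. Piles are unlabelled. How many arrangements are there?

Systematic enumeration (by largest part, then next-largest, …) yields 113.

113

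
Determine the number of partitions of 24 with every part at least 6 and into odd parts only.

Listing the qualifying partitions of 24:
17+7
15+9
13+11
Counting gives 3.

3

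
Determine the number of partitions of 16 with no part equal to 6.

189

Enumerating by decreasing first part gives 189 partitions in all.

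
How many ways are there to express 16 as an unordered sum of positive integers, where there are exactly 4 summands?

There are too many to list fully; the first 12 (by largest part) are:
13 + 1 + 1 + 1
12 + 2 + 1 + 1
11 + 3 + 1 + 1
11 + 2 + 2 + 1
10 + 4 + 1 + 1
10 + 3 + 2 + 1
10 + 2 + 2 + 2
9 + 5 + 1 + 1
9 + 4 + 2 + 1
9 + 3 + 3 + 1
9 + 3 + 2 + 2
8 + 6 + 1 + 1
…and 22 more, for 34 total.

34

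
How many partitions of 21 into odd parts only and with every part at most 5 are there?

22

Listing the qualifying partitions of 21:
5,5,5,5,1
5,5,5,3,3
5,5,5,3,1,1,1
5,5,5,1,1,1,1,1,1
5,5,3,3,3,1,1
5,5,3,3,1,1,1,1,1
5,5,3,1,1,1,1,1,1,1,1
5,5,1,1,1,1,1,1,1,1,1,1,1
5,3,3,3,3,3,1
5,3,3,3,3,1,1,1,1
5,3,3,3,1,1,1,1,1,1,1
5,3,3,1,1,1,1,1,1,1,1,1,1
5,3,1,1,1,1,1,1,1,1,1,1,1,1,1
5,1,1,1,1,1,1,1,1,1,1,1,1,1,1,1,1
3,3,3,3,3,3,3
3,3,3,3,3,3,1,1,1
3,3,3,3,3,1,1,1,1,1,1
3,3,3,3,1,1,1,1,1,1,1,1,1
3,3,3,1,1,1,1,1,1,1,1,1,1,1,1
3,3,1,1,1,1,1,1,1,1,1,1,1,1,1,1,1
3,1,1,1,1,1,1,1,1,1,1,1,1,1,1,1,1,1,1
1,1,1,1,1,1,1,1,1,1,1,1,1,1,1,1,1,1,1,1,1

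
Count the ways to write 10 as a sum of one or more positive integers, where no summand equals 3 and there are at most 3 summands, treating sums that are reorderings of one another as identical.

The partitions of 10 that satisfy the conditions:
10
1+9
2+8
1+1+8
1+2+7
4+6
2+2+6
5+5
1+4+5
2+4+4
That's 10 in total.

10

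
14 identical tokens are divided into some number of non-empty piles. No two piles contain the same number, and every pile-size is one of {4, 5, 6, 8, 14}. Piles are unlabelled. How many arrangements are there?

2

The partitions of 14 that satisfy the conditions:
14
8+6
That's 2 in total.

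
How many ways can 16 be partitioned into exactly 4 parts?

34

There are too many to list fully; the first 12 (by largest part) are:
13, 1, 1, 1
12, 2, 1, 1
11, 3, 1, 1
11, 2, 2, 1
10, 4, 1, 1
10, 3, 2, 1
10, 2, 2, 2
9, 5, 1, 1
9, 4, 2, 1
9, 3, 3, 1
9, 3, 2, 2
8, 6, 1, 1
…and 22 more, for 34 total.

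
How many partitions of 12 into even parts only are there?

11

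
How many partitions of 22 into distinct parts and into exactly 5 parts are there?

They are:
12,4,3,2,1
11,5,3,2,1
10,6,3,2,1
10,5,4,2,1
9,7,3,2,1
9,6,4,2,1
9,5,4,3,1
8,7,4,2,1
8,6,5,2,1
8,6,4,3,1
8,5,4,3,2
7,6,5,3,1
7,6,4,3,2

13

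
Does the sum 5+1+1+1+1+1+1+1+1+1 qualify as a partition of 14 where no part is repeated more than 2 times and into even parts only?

The parts sum to 14, and the condition 'no summand is used more than 2 times' is violated.

No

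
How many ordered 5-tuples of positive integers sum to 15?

By stars and bars with positive parts, the count is C(14,4) = 1001.

1001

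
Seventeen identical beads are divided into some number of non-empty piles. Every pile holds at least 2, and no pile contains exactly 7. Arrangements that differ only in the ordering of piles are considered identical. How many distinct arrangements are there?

54

There are too many to list fully; the first 12 (by largest part) are:
17
2, 15
3, 14
4, 13
2, 2, 13
5, 12
2, 3, 12
6, 11
2, 4, 11
3, 3, 11
2, 2, 2, 11
2, 5, 10
…and 42 more, for 54 total.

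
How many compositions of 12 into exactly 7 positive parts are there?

Place 6 bars in the 11 internal gaps of a row of 12 dots: C(11,6) = 462.

462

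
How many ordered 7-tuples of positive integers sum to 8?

A composition of 8 into 7 positive parts is chosen by placing 6 dividers among the 7 gaps between 8 units: C(7,6) = 7.

7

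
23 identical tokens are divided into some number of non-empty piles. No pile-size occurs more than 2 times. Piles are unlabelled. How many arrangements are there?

355

Direct enumeration gives 355 partitions.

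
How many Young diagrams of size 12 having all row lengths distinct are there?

Listing the qualifying partitions of 12:
12
11,1
10,2
9,3
9,2,1
8,4
8,3,1
7,5
7,4,1
7,3,2
6,5,1
6,4,2
6,3,2,1
5,4,3
5,4,2,1
Counting gives 15.

15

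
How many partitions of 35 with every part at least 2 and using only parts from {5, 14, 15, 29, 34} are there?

They are:
5, 15, 15
5, 5, 5, 5, 15
5, 5, 5, 5, 5, 5, 5
Counting gives 3.

3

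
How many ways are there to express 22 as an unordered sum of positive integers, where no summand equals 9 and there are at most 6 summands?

Enumerating by decreasing first part gives 334 partitions in all.

334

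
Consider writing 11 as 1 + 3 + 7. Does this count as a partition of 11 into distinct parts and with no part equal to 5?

The parts sum to 11, and the condition 'all summands are distinct' holds; the condition 'no summand equals 5' holds.

Yes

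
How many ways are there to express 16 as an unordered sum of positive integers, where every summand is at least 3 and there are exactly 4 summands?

They are:
7,3,3,3
6,4,3,3
5,5,3,3
5,4,4,3
4,4,4,4
That's 5 in total.

5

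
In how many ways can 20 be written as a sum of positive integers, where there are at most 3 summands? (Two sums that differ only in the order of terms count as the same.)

44

There are too many to list fully; the first 12 (by largest part) are:
20
19,1
18,2
18,1,1
17,3
17,2,1
16,4
16,3,1
16,2,2
15,5
15,4,1
15,3,2
…and 32 more, for 44 total.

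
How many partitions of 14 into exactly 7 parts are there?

15

Listing the qualifying partitions of 14:
8+1+1+1+1+1+1
7+2+1+1+1+1+1
6+3+1+1+1+1+1
6+2+2+1+1+1+1
5+4+1+1+1+1+1
5+3+2+1+1+1+1
5+2+2+2+1+1+1
4+4+2+1+1+1+1
4+3+3+1+1+1+1
4+3+2+2+1+1+1
4+2+2+2+2+1+1
3+3+3+2+1+1+1
3+3+2+2+2+1+1
3+2+2+2+2+2+1
2+2+2+2+2+2+2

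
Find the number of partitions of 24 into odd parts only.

Direct enumeration gives 122 partitions.

122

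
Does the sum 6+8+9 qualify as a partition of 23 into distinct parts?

The parts sum to 23, and the condition 'all summands are distinct' holds.

Yes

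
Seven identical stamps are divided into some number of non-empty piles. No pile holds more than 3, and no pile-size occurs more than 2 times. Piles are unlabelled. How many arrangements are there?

3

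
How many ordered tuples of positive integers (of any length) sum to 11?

The number of compositions of n is 2^(n−1); here 2^10 = 1024.

1024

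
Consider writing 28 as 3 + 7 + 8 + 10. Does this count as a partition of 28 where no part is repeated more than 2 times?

The parts sum to 28, and the condition 'no summand is used more than 2 times' holds.

Yes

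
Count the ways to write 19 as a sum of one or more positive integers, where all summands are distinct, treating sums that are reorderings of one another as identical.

54

There are too many to list fully; the first 12 (by largest part) are:
19
18, 1
17, 2
16, 3
16, 2, 1
15, 4
15, 3, 1
14, 5
14, 4, 1
14, 3, 2
13, 6
13, 5, 1
…and 42 more, for 54 total.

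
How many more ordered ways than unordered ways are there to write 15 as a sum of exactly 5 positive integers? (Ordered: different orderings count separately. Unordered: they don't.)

971

Ordered (compositions into 5 parts): C(14,4) = 1001.
Partitions of 15 into exactly 5 parts: 30.
Difference: 1001 − 30 = 971.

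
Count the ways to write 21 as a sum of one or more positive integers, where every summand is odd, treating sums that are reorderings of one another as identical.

Counting exhaustively, 76 partitions satisfy the conditions.

76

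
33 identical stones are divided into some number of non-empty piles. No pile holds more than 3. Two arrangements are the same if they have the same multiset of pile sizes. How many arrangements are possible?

Counting exhaustively, 108 partitions satisfy the conditions.

108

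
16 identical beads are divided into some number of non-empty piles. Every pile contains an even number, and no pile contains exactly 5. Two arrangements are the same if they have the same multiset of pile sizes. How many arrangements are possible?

22

Enumerating:
16
14, 2
12, 4
12, 2, 2
10, 6
10, 4, 2
10, 2, 2, 2
8, 8
8, 6, 2
8, 4, 4
8, 4, 2, 2
8, 2, 2, 2, 2
6, 6, 4
6, 6, 2, 2
6, 4, 4, 2
6, 4, 2, 2, 2
6, 2, 2, 2, 2, 2
4, 4, 4, 4
4, 4, 4, 2, 2
4, 4, 2, 2, 2, 2
4, 2, 2, 2, 2, 2, 2
2, 2, 2, 2, 2, 2, 2, 2
Counting gives 22.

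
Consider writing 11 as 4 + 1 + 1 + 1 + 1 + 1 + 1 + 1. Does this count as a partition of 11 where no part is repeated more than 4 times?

No

The parts sum to 11, and the condition 'no summand is used more than 4 times' is violated.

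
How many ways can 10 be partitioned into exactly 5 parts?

7

The partitions of 10 that satisfy the conditions:
6+1+1+1+1
5+2+1+1+1
4+3+1+1+1
4+2+2+1+1
3+3+2+1+1
3+2+2+2+1
2+2+2+2+2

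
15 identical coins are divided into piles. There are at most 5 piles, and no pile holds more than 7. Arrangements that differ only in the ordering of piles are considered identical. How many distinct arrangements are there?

There are too many to list fully; the first 12 (by largest part) are:
1,7,7
2,6,7
1,1,6,7
3,5,7
1,2,5,7
1,1,1,5,7
4,4,7
1,3,4,7
2,2,4,7
1,1,2,4,7
2,3,3,7
1,1,3,3,7
…and 34 more, for 46 total.

46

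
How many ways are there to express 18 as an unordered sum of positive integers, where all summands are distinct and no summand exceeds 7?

7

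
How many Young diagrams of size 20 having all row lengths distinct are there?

A partial list (first 12 by largest part):
20
19+1
18+2
17+3
17+2+1
16+4
16+3+1
15+5
15+4+1
15+3+2
14+6
14+5+1
…and 52 more, for 64 total.

64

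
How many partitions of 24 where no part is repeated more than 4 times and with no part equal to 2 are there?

365

Systematic enumeration (by largest part, then next-largest, …) yields 365.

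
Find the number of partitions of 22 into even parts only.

56

A partial list (first 12 by largest part):
22
20, 2
18, 4
18, 2, 2
16, 6
16, 4, 2
16, 2, 2, 2
14, 8
14, 6, 2
14, 4, 4
14, 4, 2, 2
14, 2, 2, 2, 2
…and 44 more, for 56 total.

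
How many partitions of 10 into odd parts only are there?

10

They are:
9 + 1
7 + 3
7 + 1 + 1 + 1
5 + 5
5 + 3 + 1 + 1
5 + 1 + 1 + 1 + 1 + 1
3 + 3 + 3 + 1
3 + 3 + 1 + 1 + 1 + 1
3 + 1 + 1 + 1 + 1 + 1 + 1 + 1
1 + 1 + 1 + 1 + 1 + 1 + 1 + 1 + 1 + 1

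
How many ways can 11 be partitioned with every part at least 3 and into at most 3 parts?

They are:
11
3+8
4+7
5+6
3+3+5
3+4+4

6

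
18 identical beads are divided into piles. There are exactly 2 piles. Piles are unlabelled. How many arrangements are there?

9

The partitions of 18 that satisfy the conditions:
1+17
2+16
3+15
4+14
5+13
6+12
7+11
8+10
9+9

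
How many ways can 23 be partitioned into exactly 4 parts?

94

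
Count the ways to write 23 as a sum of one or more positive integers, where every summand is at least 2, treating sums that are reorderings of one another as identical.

Direct enumeration gives 253 partitions.

253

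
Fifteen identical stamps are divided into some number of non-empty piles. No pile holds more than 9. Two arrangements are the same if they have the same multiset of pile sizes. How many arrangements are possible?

Enumerating by decreasing first part gives 157 partitions in all.

157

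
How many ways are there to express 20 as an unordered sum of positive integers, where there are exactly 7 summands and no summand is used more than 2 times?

9

Listing the qualifying partitions of 20:
8, 3, 3, 2, 2, 1, 1
7, 4, 3, 2, 2, 1, 1
6, 5, 3, 2, 2, 1, 1
6, 4, 4, 2, 2, 1, 1
6, 4, 3, 3, 2, 1, 1
5, 5, 4, 2, 2, 1, 1
5, 5, 3, 3, 2, 1, 1
5, 4, 4, 3, 2, 1, 1
5, 4, 3, 3, 2, 2, 1
That's 9 in total.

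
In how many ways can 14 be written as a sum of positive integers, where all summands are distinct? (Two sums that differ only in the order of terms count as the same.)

22

The partitions of 14 that satisfy the conditions:
14
13+1
12+2
11+3
11+2+1
10+4
10+3+1
9+5
9+4+1
9+3+2
8+6
8+5+1
8+4+2
8+3+2+1
7+6+1
7+5+2
7+4+3
7+4+2+1
6+5+3
6+5+2+1
6+4+3+1
5+4+3+2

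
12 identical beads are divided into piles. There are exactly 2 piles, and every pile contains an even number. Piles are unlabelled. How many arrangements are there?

They are:
10 + 2
8 + 4
6 + 6
Counting gives 3.

3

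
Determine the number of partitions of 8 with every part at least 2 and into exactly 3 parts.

The partitions of 8 that satisfy the conditions:
2 + 2 + 4
2 + 3 + 3

2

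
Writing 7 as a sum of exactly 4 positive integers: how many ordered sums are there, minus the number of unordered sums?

Ordered (compositions into 4 parts): C(6,3) = 20.
Partitions of 7 into exactly 4 parts: 3.
Difference: 20 − 3 = 17.

17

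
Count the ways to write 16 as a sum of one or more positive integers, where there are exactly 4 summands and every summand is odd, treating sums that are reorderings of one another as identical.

Enumerating:
1, 1, 1, 13
1, 1, 3, 11
1, 1, 5, 9
1, 3, 3, 9
1, 1, 7, 7
1, 3, 5, 7
3, 3, 3, 7
1, 5, 5, 5
3, 3, 5, 5
Counting gives 9.

9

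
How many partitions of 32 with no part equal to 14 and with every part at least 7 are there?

There are too many to list fully; the first 12 (by largest part) are:
32
7, 25
8, 24
9, 23
10, 22
11, 21
12, 20
13, 19
7, 7, 18
15, 17
7, 8, 17
16, 16
…and 16 more, for 28 total.

28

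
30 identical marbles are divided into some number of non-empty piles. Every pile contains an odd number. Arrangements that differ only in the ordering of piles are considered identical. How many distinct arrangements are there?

A full systematic count gives 296.

296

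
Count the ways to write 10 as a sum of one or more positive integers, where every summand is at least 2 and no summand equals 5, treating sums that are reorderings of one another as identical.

They are:
10
2,8
3,7
4,6
2,2,6
2,4,4
3,3,4
2,2,2,4
2,2,3,3
2,2,2,2,2
Counting gives 10.

10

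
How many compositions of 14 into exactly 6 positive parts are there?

Place 5 bars in the 13 internal gaps of a row of 14 dots: C(13,5) = 1287.

1287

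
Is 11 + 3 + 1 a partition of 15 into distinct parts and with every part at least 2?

No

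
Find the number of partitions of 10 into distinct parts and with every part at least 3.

The partitions of 10 that satisfy the conditions:
10
3,7
4,6

3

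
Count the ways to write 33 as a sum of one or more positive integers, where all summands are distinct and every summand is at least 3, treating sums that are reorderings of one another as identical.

A full systematic count gives 136.

136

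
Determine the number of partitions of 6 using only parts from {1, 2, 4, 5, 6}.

8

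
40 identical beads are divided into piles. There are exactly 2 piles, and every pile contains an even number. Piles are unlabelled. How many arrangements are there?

10

Enumerating:
2,38
4,36
6,34
8,32
10,30
12,28
14,26
16,24
18,22
20,20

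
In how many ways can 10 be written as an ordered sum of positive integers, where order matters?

The number of compositions of n is 2^(n−1); here 2^9 = 512.

512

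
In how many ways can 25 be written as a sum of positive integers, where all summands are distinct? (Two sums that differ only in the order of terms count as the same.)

142

Enumerating by decreasing first part gives 142 partitions in all.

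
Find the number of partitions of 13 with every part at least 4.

5

Enumerating:
13
9+4
8+5
7+6
5+4+4
Counting gives 5.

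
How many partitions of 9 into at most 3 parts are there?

Listing the qualifying partitions of 9:
9
8, 1
7, 2
7, 1, 1
6, 3
6, 2, 1
5, 4
5, 3, 1
5, 2, 2
4, 4, 1
4, 3, 2
3, 3, 3
Counting gives 12.

12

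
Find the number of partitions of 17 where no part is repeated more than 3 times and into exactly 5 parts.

A partial list (first 12 by largest part):
1 + 1 + 1 + 2 + 12
1 + 1 + 1 + 3 + 11
1 + 1 + 2 + 2 + 11
1 + 1 + 1 + 4 + 10
1 + 1 + 2 + 3 + 10
1 + 2 + 2 + 2 + 10
1 + 1 + 1 + 5 + 9
1 + 1 + 2 + 4 + 9
1 + 1 + 3 + 3 + 9
1 + 2 + 2 + 3 + 9
1 + 1 + 1 + 6 + 8
1 + 1 + 2 + 5 + 8
…and 31 more, for 43 total.

43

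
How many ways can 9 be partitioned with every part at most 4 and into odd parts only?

4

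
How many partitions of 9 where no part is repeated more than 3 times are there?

22

Enumerating:
9
8 + 1
7 + 2
7 + 1 + 1
6 + 3
6 + 2 + 1
6 + 1 + 1 + 1
5 + 4
5 + 3 + 1
5 + 2 + 2
5 + 2 + 1 + 1
4 + 4 + 1
4 + 3 + 2
4 + 3 + 1 + 1
4 + 2 + 2 + 1
4 + 2 + 1 + 1 + 1
3 + 3 + 3
3 + 3 + 2 + 1
3 + 3 + 1 + 1 + 1
3 + 2 + 2 + 2
3 + 2 + 2 + 1 + 1
2 + 2 + 2 + 1 + 1 + 1
Counting gives 22.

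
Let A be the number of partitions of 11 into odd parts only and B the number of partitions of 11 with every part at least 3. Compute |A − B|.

6

Partitions of 11 into odd parts only: 12.
Partitions of 11 with every part at least 3: 6.
|12 − 6| = 6.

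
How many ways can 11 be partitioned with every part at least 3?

Listing the qualifying partitions of 11:
11
8+3
7+4
6+5
5+3+3
4+4+3
Counting gives 6.

6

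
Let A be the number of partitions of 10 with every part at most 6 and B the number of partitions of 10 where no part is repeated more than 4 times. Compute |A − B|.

1

Partitions of 10 with every part at most 6: 35.
Partitions of 10 where no part is repeated more than 4 times: 34.
|35 − 34| = 1.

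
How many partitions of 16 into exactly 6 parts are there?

35

There are too many to list fully; the first 12 (by largest part) are:
11, 1, 1, 1, 1, 1
10, 2, 1, 1, 1, 1
9, 3, 1, 1, 1, 1
9, 2, 2, 1, 1, 1
8, 4, 1, 1, 1, 1
8, 3, 2, 1, 1, 1
8, 2, 2, 2, 1, 1
7, 5, 1, 1, 1, 1
7, 4, 2, 1, 1, 1
7, 3, 3, 1, 1, 1
7, 3, 2, 2, 1, 1
7, 2, 2, 2, 2, 1
…and 23 more, for 35 total.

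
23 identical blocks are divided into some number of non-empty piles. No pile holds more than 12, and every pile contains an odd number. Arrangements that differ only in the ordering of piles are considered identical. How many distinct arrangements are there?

80

Enumerating by decreasing first part gives 80 partitions in all.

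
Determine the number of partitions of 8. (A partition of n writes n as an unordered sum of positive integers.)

22

The partitions of 8 that satisfy the conditions:
8
1,7
2,6
1,1,6
3,5
1,2,5
1,1,1,5
4,4
1,3,4
2,2,4
1,1,2,4
1,1,1,1,4
2,3,3
1,1,3,3
1,2,2,3
1,1,1,2,3
1,1,1,1,1,3
2,2,2,2
1,1,2,2,2
1,1,1,1,2,2
1,1,1,1,1,1,2
1,1,1,1,1,1,1,1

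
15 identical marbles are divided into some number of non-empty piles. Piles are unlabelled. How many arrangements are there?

176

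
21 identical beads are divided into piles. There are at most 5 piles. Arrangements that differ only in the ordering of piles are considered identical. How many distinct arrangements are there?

221

A full systematic count gives 221.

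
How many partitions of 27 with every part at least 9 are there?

7

They are:
27
18 + 9
17 + 10
16 + 11
15 + 12
14 + 13
9 + 9 + 9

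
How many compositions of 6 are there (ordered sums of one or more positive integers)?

Each of the 5 gaps between 6 units is either a break or not: 2^5 = 32.

32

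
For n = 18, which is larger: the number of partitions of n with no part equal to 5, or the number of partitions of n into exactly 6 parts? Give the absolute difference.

Partitions of 18 with no part equal to 5: 284.
Partitions of 18 into exactly 6 parts: 58.
|284 − 58| = 226.

226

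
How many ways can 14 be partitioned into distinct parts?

22

The partitions of 14 that satisfy the conditions:
14
13+1
12+2
11+3
11+2+1
10+4
10+3+1
9+5
9+4+1
9+3+2
8+6
8+5+1
8+4+2
8+3+2+1
7+6+1
7+5+2
7+4+3
7+4+2+1
6+5+3
6+5+2+1
6+4+3+1
5+4+3+2
That's 22 in total.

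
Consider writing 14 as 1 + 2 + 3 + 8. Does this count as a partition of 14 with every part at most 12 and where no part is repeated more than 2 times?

Yes

The parts sum to 14, and the condition 'no summand exceeds 12' holds; the condition 'no summand is used more than 2 times' holds.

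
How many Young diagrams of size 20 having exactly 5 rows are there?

Direct enumeration gives 84 partitions.

84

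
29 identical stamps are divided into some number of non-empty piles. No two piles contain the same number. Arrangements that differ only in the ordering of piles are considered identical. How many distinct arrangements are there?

256

Direct enumeration gives 256 partitions.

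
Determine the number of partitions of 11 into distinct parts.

12

Enumerating:
11
10 + 1
9 + 2
8 + 3
8 + 2 + 1
7 + 4
7 + 3 + 1
6 + 5
6 + 4 + 1
6 + 3 + 2
5 + 4 + 2
5 + 3 + 2 + 1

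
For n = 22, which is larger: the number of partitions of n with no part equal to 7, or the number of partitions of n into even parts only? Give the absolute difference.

770

Partitions of 22 with no part equal to 7: 826.
Partitions of 22 into even parts only: 56.
|826 − 56| = 770.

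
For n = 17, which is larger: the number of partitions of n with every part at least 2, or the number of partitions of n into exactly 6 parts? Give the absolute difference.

Partitions of 17 with every part at least 2: 66.
Partitions of 17 into exactly 6 parts: 44.
|66 − 44| = 22.

22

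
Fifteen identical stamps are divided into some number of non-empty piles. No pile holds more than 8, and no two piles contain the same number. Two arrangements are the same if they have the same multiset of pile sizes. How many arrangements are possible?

13

They are:
8, 7
8, 6, 1
8, 5, 2
8, 4, 3
8, 4, 2, 1
7, 6, 2
7, 5, 3
7, 5, 2, 1
7, 4, 3, 1
6, 5, 4
6, 5, 3, 1
6, 4, 3, 2
5, 4, 3, 2, 1
That's 13 in total.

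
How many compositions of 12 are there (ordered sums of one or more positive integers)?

2048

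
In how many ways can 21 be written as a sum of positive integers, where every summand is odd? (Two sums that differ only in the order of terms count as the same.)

There are 76 such partitions.

76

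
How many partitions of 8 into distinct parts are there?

6

Listing the qualifying partitions of 8:
8
7, 1
6, 2
5, 3
5, 2, 1
4, 3, 1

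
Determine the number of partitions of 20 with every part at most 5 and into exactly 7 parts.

They are:
5,5,5,2,1,1,1
5,5,4,3,1,1,1
5,5,4,2,2,1,1
5,5,3,3,2,1,1
5,5,3,2,2,2,1
5,5,2,2,2,2,2
5,4,4,4,1,1,1
5,4,4,3,2,1,1
5,4,4,2,2,2,1
5,4,3,3,3,1,1
5,4,3,3,2,2,1
5,4,3,2,2,2,2
5,3,3,3,3,2,1
5,3,3,3,2,2,2
4,4,4,4,2,1,1
4,4,4,3,3,1,1
4,4,4,3,2,2,1
4,4,4,2,2,2,2
4,4,3,3,3,2,1
4,4,3,3,2,2,2
4,3,3,3,3,3,1
4,3,3,3,3,2,2
3,3,3,3,3,3,2

23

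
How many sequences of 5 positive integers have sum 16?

1365

Place 4 bars in the 15 internal gaps of a row of 16 dots: C(15,4) = 1365.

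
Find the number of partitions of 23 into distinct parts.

104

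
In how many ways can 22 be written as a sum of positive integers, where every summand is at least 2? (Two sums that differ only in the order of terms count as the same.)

210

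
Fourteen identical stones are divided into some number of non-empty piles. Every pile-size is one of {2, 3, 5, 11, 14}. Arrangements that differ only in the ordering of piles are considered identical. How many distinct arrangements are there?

They are:
14
3, 11
2, 2, 5, 5
3, 3, 3, 5
2, 2, 2, 3, 5
2, 3, 3, 3, 3
2, 2, 2, 2, 3, 3
2, 2, 2, 2, 2, 2, 2
Counting gives 8.

8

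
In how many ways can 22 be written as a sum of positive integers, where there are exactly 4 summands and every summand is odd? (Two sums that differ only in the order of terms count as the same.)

18

The partitions of 22 that satisfy the conditions:
19 + 1 + 1 + 1
17 + 3 + 1 + 1
15 + 5 + 1 + 1
15 + 3 + 3 + 1
13 + 7 + 1 + 1
13 + 5 + 3 + 1
13 + 3 + 3 + 3
11 + 9 + 1 + 1
11 + 7 + 3 + 1
11 + 5 + 5 + 1
11 + 5 + 3 + 3
9 + 9 + 3 + 1
9 + 7 + 5 + 1
9 + 7 + 3 + 3
9 + 5 + 5 + 3
7 + 7 + 7 + 1
7 + 7 + 5 + 3
7 + 5 + 5 + 5
That's 18 in total.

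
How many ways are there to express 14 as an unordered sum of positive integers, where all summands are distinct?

They are:
14
13 + 1
12 + 2
11 + 3
11 + 2 + 1
10 + 4
10 + 3 + 1
9 + 5
9 + 4 + 1
9 + 3 + 2
8 + 6
8 + 5 + 1
8 + 4 + 2
8 + 3 + 2 + 1
7 + 6 + 1
7 + 5 + 2
7 + 4 + 3
7 + 4 + 2 + 1
6 + 5 + 3
6 + 5 + 2 + 1
6 + 4 + 3 + 1
5 + 4 + 3 + 2
Counting gives 22.

22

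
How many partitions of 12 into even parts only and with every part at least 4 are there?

4

They are:
12
8, 4
6, 6
4, 4, 4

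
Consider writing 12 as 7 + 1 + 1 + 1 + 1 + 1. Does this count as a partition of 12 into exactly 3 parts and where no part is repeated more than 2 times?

No

The parts sum to 12, and the condition 'there are exactly 3 summands' is violated.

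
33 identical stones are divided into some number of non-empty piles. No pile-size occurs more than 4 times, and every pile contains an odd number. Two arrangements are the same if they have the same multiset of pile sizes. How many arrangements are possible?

There are 194 such partitions.

194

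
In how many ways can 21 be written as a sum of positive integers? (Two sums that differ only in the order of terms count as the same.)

Counting exhaustively, 792 partitions satisfy the conditions.

792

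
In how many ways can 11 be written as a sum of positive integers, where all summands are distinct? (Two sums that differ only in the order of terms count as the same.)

The partitions of 11 that satisfy the conditions:
11
10 + 1
9 + 2
8 + 3
8 + 2 + 1
7 + 4
7 + 3 + 1
6 + 5
6 + 4 + 1
6 + 3 + 2
5 + 4 + 2
5 + 3 + 2 + 1

12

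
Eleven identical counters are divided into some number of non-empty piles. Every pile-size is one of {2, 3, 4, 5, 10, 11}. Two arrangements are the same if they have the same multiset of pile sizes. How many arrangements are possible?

8

Listing the qualifying partitions of 11:
11
5, 4, 2
5, 3, 3
5, 2, 2, 2
4, 4, 3
4, 3, 2, 2
3, 3, 3, 2
3, 2, 2, 2, 2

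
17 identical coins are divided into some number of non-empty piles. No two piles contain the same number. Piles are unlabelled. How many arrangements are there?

38

There are too many to list fully; the first 12 (by largest part) are:
17
1, 16
2, 15
3, 14
1, 2, 14
4, 13
1, 3, 13
5, 12
1, 4, 12
2, 3, 12
6, 11
1, 5, 11
…and 26 more, for 38 total.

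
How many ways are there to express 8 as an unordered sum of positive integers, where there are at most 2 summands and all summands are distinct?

4

They are:
8
1+7
2+6
3+5
That's 4 in total.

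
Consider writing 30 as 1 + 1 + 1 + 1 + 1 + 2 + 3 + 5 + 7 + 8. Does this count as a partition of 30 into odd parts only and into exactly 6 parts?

No

The parts sum to 30, and the condition 'every summand is odd' is violated.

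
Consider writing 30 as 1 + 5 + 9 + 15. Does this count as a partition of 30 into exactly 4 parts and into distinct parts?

Yes

The parts sum to 30, and the condition 'there are exactly 4 summands' holds; the condition 'all summands are distinct' holds.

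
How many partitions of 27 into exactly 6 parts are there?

Counting exhaustively, 331 partitions satisfy the conditions.

331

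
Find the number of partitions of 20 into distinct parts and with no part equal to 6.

47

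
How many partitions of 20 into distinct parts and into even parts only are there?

10

Enumerating:
20
18 + 2
16 + 4
14 + 6
14 + 4 + 2
12 + 8
12 + 6 + 2
10 + 8 + 2
10 + 6 + 4
8 + 6 + 4 + 2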